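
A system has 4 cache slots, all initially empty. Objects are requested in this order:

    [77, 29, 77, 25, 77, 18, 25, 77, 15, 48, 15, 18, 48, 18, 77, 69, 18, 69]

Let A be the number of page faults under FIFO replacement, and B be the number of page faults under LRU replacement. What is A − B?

Under FIFO: F F . F . F . . F F . . . . F F F . → 9 faults.
Under LRU: F F . F . F . . F F . F . . . F . . → 8 faults.
A − B = 9 − 8 = 1.

1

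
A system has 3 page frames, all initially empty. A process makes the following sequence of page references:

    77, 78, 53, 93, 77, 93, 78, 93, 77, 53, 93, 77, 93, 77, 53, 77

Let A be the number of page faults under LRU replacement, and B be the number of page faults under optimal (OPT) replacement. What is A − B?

2

Under LRU: F F F F F . F . . F . . . . . . → 7 faults.
Under OPT: F F F F . . . . . F . . . . . . → 5 faults.
A − B = 7 − 5 = 2.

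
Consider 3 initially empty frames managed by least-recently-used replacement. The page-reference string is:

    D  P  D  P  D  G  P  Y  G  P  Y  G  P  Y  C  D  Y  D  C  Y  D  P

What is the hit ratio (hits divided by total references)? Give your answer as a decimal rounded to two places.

0.68

D -> fault, frames {D}
P -> fault, frames {D,P}
D -> hit
P -> hit
D -> hit
G -> fault, frames {P,D,G}
P -> hit
Y -> fault, evict D, frames {G,P,Y}
G -> hit
P -> hit
Y -> hit
G -> hit
P -> hit
Y -> hit
C -> fault, evict G, frames {P,Y,C}
D -> fault, evict P, frames {Y,C,D}
Y -> hit
D -> hit
C -> hit
Y -> hit
D -> hit
P -> fault, evict C, frames {Y,D,P}
Hits: 15 of 22 references → 15/22 = 0.6818.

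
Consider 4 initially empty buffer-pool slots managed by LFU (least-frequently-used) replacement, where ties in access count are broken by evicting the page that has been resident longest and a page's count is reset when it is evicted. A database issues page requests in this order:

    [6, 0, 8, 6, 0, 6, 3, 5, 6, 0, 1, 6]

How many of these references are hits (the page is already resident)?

6

6 -> fault, frames {6}
0 -> fault, frames {6,0}
8 -> fault, frames {6,0,8}
6 -> hit
0 -> hit
6 -> hit
3 -> fault, frames {6,0,8,3}
5 -> fault, evict 8, frames {6,0,3,5}
6 -> hit
0 -> hit
1 -> fault, evict 3, frames {6,0,5,1}
6 -> hit
Hits: 6.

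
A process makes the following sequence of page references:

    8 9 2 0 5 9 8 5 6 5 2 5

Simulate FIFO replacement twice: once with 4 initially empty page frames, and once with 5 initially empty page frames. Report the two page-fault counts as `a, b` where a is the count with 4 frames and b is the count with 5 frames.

8, 6

4 frames: F F F F F . F . F . F . → 8 faults.
5 frames: F F F F F . . . F . . . → 6 faults.
6 < 8: adding a frame reduced faults, as is typical.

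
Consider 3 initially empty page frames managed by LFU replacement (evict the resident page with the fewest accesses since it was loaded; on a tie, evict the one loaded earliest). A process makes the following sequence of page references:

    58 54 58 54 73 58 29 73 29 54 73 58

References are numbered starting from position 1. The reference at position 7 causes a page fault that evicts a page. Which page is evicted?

pos 1: 58 → fault, frames {58}
pos 2: 54 → fault, frames {58,54}
pos 3: 58 → hit
pos 4: 54 → hit
pos 5: 73 → fault, frames {58,54,73}
pos 6: 58 → hit
pos 7: 29 → fault, evict 73, frames {58,54,29}
At position 7, page 73 is evicted.

73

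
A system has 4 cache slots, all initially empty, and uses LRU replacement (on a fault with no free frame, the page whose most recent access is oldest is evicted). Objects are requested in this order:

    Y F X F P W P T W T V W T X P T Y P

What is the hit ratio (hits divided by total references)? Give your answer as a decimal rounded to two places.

0.44

Y: miss, frames (Y)
F: miss, frames (Y F)
X: miss, frames (Y F X)
F: hit
P: miss, frames (Y X F P)
W: miss, evict Y, frames (X F P W)
P: hit
T: miss, evict X, frames (F W P T)
W: hit
T: hit
V: miss, evict F, frames (P W T V)
W: hit
T: hit
X: miss, evict P, frames (V W T X)
P: miss, evict V, frames (W T X P)
T: hit
Y: miss, evict W, frames (X P T Y)
P: hit
Hits: 8 of 18 references → 8/18 = 0.4444.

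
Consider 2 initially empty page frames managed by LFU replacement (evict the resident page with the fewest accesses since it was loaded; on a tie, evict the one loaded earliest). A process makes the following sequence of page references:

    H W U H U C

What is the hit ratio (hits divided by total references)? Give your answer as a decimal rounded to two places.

0.17

H -> miss, frames {H}
W -> miss, frames {H,W}
U -> miss, evict H, frames {W,U}
H -> miss, evict W, frames {U,H}
U -> hit
C -> miss, evict H, frames {U,C}
Hits: 1 of 6 references → 1/6 = 0.1667.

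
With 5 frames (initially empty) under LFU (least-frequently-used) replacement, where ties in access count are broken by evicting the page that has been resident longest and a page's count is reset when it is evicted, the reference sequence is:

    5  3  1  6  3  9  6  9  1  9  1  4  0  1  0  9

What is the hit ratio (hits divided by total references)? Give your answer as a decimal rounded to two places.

5: miss, frames (5)
3: miss, frames (5 3)
1: miss, frames (5 3 1)
6: miss, frames (5 3 1 6)
3: hit
9: miss, frames (5 3 1 6 9)
6: hit
9: hit
1: hit
9: hit
1: hit
4: miss, evict 5, frames (3 1 6 9 4)
0: miss, evict 4, frames (3 1 6 9 0)
1: hit
0: hit
9: hit
Hits: 9 of 16 references → 9/16 = 0.5625.

0.56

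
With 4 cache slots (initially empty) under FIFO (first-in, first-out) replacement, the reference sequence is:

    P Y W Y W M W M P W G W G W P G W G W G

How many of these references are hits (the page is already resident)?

14

P: fault, frames {P}
Y: fault, frames {P,Y}
W: fault, frames {P,Y,W}
Y: hit
W: hit
M: fault, frames {P,Y,W,M}
W: hit
M: hit
P: hit
W: hit
G: fault, evict P, frames {Y,W,M,G}
W: hit
G: hit
W: hit
P: fault, evict Y, frames {W,M,G,P}
G: hit
W: hit
G: hit
W: hit
G: hit
Hits: 14.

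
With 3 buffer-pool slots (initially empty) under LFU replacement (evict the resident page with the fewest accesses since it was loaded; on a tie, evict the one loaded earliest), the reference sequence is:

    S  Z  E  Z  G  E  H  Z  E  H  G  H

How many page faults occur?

S → fault, frames {S}
Z → fault, frames {S,Z}
E → fault, frames {S,Z,E}
Z → hit
G → fault, evict S, frames {Z,E,G}
E → hit
H → fault, evict G, frames {Z,E,H}
Z → hit
E → hit
H → hit
G → fault, evict H, frames {Z,E,G}
H → fault, evict G, frames {Z,E,H}
Page faults: 7.

7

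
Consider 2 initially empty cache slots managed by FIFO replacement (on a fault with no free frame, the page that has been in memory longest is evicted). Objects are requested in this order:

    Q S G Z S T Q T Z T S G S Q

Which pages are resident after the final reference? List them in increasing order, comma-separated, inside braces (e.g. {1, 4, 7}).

{G, Q}

Q: miss, frames [Q]
S: miss, frames [Q, S]
G: miss, evict Q, frames [S, G]
Z: miss, evict S, frames [G, Z]
S: miss, evict G, frames [Z, S]
T: miss, evict Z, frames [S, T]
Q: miss, evict S, frames [T, Q]
T: hit
Z: miss, evict T, frames [Q, Z]
T: miss, evict Q, frames [Z, T]
S: miss, evict Z, frames [T, S]
G: miss, evict T, frames [S, G]
S: hit
Q: miss, evict S, frames [G, Q]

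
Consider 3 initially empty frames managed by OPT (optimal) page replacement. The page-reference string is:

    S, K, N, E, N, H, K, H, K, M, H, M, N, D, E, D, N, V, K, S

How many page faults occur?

11

S → miss, frames {S}
K → miss, frames {S,K}
N → miss, frames {S,K,N}
E → miss, evict S, frames {K,N,E}
N → hit
H → miss, evict E, frames {K,N,H}
K → hit
H → hit
K → hit
M → miss, evict K, frames {N,H,M}
H → hit
M → hit
N → hit
D → miss, evict M, frames {N,H,D}
E → miss, evict H, frames {N,D,E}
D → hit
N → hit
V → miss, evict E, frames {N,D,V}
K → miss, evict V, frames {N,D,K}
S → miss, evict K, frames {N,D,S}
Page faults: 11.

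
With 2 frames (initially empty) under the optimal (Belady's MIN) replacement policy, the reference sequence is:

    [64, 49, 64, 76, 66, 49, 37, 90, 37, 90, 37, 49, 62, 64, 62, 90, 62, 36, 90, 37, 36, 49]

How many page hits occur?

64 → fault, frames [64]
49 → fault, frames [64, 49]
64 → hit
76 → fault, evict 64, frames [49, 76]
66 → fault, evict 76, frames [49, 66]
49 → hit
37 → fault, evict 66, frames [49, 37]
90 → fault, evict 49, frames [37, 90]
37 → hit
90 → hit
37 → hit
49 → fault, evict 37, frames [90, 49]
62 → fault, evict 49, frames [90, 62]
64 → fault, evict 90, frames [62, 64]
62 → hit
90 → fault, evict 64, frames [62, 90]
62 → hit
36 → fault, evict 62, frames [90, 36]
90 → hit
37 → fault, evict 90, frames [36, 37]
36 → hit
49 → fault, evict 37, frames [36, 49]
Hits: 9.

9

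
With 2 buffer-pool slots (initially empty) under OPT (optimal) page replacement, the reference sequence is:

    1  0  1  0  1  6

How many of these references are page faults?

3

1 -> fault, frames {1}
0 -> fault, frames {1,0}
1 -> hit
0 -> hit
1 -> hit
6 -> fault, evict 0, frames {1,6}
Page faults: 3.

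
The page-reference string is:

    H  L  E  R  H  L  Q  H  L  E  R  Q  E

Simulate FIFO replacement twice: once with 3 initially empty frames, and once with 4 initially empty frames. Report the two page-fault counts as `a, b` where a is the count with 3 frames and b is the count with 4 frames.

3 frames: F F F F F F F . . F F . . → 9 faults.
4 frames: F F F F . . F F F F F F . → 10 faults.
10 > 9: adding a frame increased faults — Belady's anomaly.

9, 10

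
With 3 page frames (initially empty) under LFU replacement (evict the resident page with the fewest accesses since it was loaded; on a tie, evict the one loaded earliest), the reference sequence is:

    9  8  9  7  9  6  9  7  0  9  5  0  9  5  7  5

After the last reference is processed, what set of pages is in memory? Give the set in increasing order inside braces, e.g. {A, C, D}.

{5, 7, 9}

9: miss, frames {9}
8: miss, frames {9,8}
9: hit
7: miss, frames {9,8,7}
9: hit
6: miss, evict 8, frames {9,7,6}
9: hit
7: hit
0: miss, evict 6, frames {9,7,0}
9: hit
5: miss, evict 0, frames {9,7,5}
0: miss, evict 5, frames {9,7,0}
9: hit
5: miss, evict 0, frames {9,7,5}
7: hit
5: hit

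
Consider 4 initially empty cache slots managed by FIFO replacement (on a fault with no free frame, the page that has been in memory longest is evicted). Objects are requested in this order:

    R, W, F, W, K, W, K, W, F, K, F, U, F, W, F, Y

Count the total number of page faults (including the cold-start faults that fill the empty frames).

R → fault, frames {R}
W → fault, frames {R,W}
F → fault, frames {R,W,F}
W → hit
K → fault, frames {R,W,F,K}
W → hit
K → hit
W → hit
F → hit
K → hit
F → hit
U → fault, evict R, frames {W,F,K,U}
F → hit
W → hit
F → hit
Y → fault, evict W, frames {F,K,U,Y}
Page faults: 6.

6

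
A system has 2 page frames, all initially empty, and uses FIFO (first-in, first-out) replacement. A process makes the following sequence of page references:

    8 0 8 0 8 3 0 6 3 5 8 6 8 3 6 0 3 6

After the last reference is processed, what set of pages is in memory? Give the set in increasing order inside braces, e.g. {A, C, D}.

8 → fault, frames (8)
0 → fault, frames (8 0)
8 → hit
0 → hit
8 → hit
3 → fault, evict 8, frames (0 3)
0 → hit
6 → fault, evict 0, frames (3 6)
3 → hit
5 → fault, evict 3, frames (6 5)
8 → fault, evict 6, frames (5 8)
6 → fault, evict 5, frames (8 6)
8 → hit
3 → fault, evict 8, frames (6 3)
6 → hit
0 → fault, evict 6, frames (3 0)
3 → hit
6 → fault, evict 3, frames (0 6)

{0, 6}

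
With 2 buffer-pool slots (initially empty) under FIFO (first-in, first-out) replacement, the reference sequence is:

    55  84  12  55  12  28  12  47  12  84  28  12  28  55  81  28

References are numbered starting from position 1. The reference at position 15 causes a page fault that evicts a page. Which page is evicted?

pos 1: 55 -> fault, frames (55)
pos 2: 84 -> fault, frames (55 84)
pos 3: 12 -> fault, evict 55, frames (84 12)
pos 4: 55 -> fault, evict 84, frames (12 55)
pos 5: 12 -> hit
pos 6: 28 -> fault, evict 12, frames (55 28)
pos 7: 12 -> fault, evict 55, frames (28 12)
pos 8: 47 -> fault, evict 28, frames (12 47)
pos 9: 12 -> hit
pos 10: 84 -> fault, evict 12, frames (47 84)
pos 11: 28 -> fault, evict 47, frames (84 28)
pos 12: 12 -> fault, evict 84, frames (28 12)
pos 13: 28 -> hit
pos 14: 55 -> fault, evict 28, frames (12 55)
pos 15: 81 -> fault, evict 12, frames (55 81)
At position 15, page 12 is evicted.

12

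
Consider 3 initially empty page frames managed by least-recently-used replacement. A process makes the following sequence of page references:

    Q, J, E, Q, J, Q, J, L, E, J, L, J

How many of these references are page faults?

5

Q -> fault, frames [Q]
J -> fault, frames [Q, J]
E -> fault, frames [Q, J, E]
Q -> hit
J -> hit
Q -> hit
J -> hit
L -> fault, evict E, frames [Q, J, L]
E -> fault, evict Q, frames [J, L, E]
J -> hit
L -> hit
J -> hit
Page faults: 5.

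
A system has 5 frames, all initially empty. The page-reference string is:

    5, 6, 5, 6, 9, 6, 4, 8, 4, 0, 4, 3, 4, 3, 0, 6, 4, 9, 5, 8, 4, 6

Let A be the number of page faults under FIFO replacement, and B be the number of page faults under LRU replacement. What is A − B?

2

Under FIFO: F F . . F . F F . F . F . . . F . F F F F . → 12 faults.
Under LRU: F F . . F . F F . F . F . . . . . F F F . . → 10 faults.
A − B = 12 − 10 = 2.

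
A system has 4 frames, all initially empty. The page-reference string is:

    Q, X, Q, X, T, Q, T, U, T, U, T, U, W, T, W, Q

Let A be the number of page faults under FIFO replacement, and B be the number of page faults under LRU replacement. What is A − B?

Under FIFO: F F . . F . . F . . . . F . . F → 6 faults.
Under LRU: F F . . F . . F . . . . F . . . → 5 faults.
A − B = 6 − 5 = 1.

1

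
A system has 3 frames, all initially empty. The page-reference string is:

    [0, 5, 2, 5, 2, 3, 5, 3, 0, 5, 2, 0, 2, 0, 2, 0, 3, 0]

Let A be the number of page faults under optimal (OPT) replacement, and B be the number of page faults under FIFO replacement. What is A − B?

-4

Under OPT: F F F . . F . . . . F . . . . . . . → 5 faults.
Under FIFO: F F F . . F . . F F F . . . . . F F → 9 faults.
A − B = 5 − 9 = -4.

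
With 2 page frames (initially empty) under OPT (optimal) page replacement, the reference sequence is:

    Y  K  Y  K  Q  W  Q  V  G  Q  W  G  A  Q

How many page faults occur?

9

Y: fault, frames {Y}
K: fault, frames {Y,K}
Y: hit
K: hit
Q: fault, evict K, frames {Y,Q}
W: fault, evict Y, frames {Q,W}
Q: hit
V: fault, evict W, frames {Q,V}
G: fault, evict V, frames {Q,G}
Q: hit
W: fault, evict Q, frames {G,W}
G: hit
A: fault, evict W, frames {G,A}
Q: fault, evict A, frames {G,Q}
Page faults: 9.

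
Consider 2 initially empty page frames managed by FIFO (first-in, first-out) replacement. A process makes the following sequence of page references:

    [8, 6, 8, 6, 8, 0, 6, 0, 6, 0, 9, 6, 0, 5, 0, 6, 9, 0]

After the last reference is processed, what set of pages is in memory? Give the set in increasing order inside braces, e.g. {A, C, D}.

{0, 9}

8: fault, frames (8)
6: fault, frames (8 6)
8: hit
6: hit
8: hit
0: fault, evict 8, frames (6 0)
6: hit
0: hit
6: hit
0: hit
9: fault, evict 6, frames (0 9)
6: fault, evict 0, frames (9 6)
0: fault, evict 9, frames (6 0)
5: fault, evict 6, frames (0 5)
0: hit
6: fault, evict 0, frames (5 6)
9: fault, evict 5, frames (6 9)
0: fault, evict 6, frames (9 0)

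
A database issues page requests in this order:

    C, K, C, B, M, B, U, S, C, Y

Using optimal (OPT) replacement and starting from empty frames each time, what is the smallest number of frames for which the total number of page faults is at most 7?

f=1: 10 faults
f=2: 8 faults
f=3: 7 faults
f=4: 7 faults
f=5: 7 faults
f=6: 7 faults
f=7: 7 faults
Smallest f with faults ≤ 7 is 3.

3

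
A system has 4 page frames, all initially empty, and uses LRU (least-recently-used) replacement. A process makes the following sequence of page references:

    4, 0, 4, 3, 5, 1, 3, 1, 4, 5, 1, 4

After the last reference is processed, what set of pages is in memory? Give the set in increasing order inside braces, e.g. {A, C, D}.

{1, 3, 4, 5}

4: miss, frames (4)
0: miss, frames (4 0)
4: hit
3: miss, frames (0 4 3)
5: miss, frames (0 4 3 5)
1: miss, evict 0, frames (4 3 5 1)
3: hit
1: hit
4: hit
5: hit
1: hit
4: hit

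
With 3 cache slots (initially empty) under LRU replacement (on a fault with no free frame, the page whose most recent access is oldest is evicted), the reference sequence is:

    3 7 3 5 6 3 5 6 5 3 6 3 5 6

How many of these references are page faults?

4

3 -> miss, frames [3]
7 -> miss, frames [3, 7]
3 -> hit
5 -> miss, frames [7, 3, 5]
6 -> miss, evict 7, frames [3, 5, 6]
3 -> hit
5 -> hit
6 -> hit
5 -> hit
3 -> hit
6 -> hit
3 -> hit
5 -> hit
6 -> hit
Page faults: 4.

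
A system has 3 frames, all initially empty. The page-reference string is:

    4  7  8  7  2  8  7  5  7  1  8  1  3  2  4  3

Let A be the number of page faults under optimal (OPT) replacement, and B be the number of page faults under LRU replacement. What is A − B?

Under OPT: F F F . F . . F . F . . F F F . → 9 faults.
Under LRU: F F F . F . . F . F F . F F F . → 10 faults.
A − B = 9 − 10 = -1.

-1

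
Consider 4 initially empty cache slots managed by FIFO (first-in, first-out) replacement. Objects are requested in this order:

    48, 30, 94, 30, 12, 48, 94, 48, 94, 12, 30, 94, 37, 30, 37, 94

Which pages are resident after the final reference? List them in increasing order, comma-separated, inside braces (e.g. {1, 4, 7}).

{12, 30, 37, 94}

48 -> fault, frames (48)
30 -> fault, frames (48 30)
94 -> fault, frames (48 30 94)
30 -> hit
12 -> fault, frames (48 30 94 12)
48 -> hit
94 -> hit
48 -> hit
94 -> hit
12 -> hit
30 -> hit
94 -> hit
37 -> fault, evict 48, frames (30 94 12 37)
30 -> hit
37 -> hit
94 -> hit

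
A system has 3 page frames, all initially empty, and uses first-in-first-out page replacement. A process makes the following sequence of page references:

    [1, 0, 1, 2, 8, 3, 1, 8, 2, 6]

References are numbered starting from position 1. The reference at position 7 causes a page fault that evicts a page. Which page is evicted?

2

pos 1: 1: fault, frames (1)
pos 2: 0: fault, frames (1 0)
pos 3: 1: hit
pos 4: 2: fault, frames (1 0 2)
pos 5: 8: fault, evict 1, frames (0 2 8)
pos 6: 3: fault, evict 0, frames (2 8 3)
pos 7: 1: fault, evict 2, frames (8 3 1)
At position 7, page 2 is evicted.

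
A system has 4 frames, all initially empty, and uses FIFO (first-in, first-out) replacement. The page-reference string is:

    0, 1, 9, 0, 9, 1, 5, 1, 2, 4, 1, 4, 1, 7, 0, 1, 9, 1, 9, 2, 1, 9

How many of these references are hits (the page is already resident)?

0: fault, frames [0]
1: fault, frames [0, 1]
9: fault, frames [0, 1, 9]
0: hit
9: hit
1: hit
5: fault, frames [0, 1, 9, 5]
1: hit
2: fault, evict 0, frames [1, 9, 5, 2]
4: fault, evict 1, frames [9, 5, 2, 4]
1: fault, evict 9, frames [5, 2, 4, 1]
4: hit
1: hit
7: fault, evict 5, frames [2, 4, 1, 7]
0: fault, evict 2, frames [4, 1, 7, 0]
1: hit
9: fault, evict 4, frames [1, 7, 0, 9]
1: hit
9: hit
2: fault, evict 1, frames [7, 0, 9, 2]
1: fault, evict 7, frames [0, 9, 2, 1]
9: hit
Hits: 10.

10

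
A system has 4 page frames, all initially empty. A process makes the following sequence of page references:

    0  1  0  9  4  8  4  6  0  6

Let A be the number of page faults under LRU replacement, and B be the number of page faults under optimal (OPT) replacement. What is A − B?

Under LRU: F F . F F F . F F . → 7 faults.
Under OPT: F F . F F F . F . . → 6 faults.
A − B = 7 − 6 = 1.

1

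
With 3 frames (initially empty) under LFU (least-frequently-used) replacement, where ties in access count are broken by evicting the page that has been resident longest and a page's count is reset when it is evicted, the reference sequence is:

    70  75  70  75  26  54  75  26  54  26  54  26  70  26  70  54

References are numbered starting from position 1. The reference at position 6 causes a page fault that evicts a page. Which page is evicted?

26

pos 1: 70 → miss, frames (70)
pos 2: 75 → miss, frames (70 75)
pos 3: 70 → hit
pos 4: 75 → hit
pos 5: 26 → miss, frames (70 75 26)
pos 6: 54 → miss, evict 26, frames (70 75 54)
At position 6, page 26 is evicted.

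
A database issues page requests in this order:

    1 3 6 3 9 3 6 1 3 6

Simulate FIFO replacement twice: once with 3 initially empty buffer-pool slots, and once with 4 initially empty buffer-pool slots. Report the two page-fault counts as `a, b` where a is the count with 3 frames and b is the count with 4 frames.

3 frames: F F F . F . . F F F → 7 faults.
4 frames: F F F . F . . . . . → 4 faults.
4 < 7: adding a frame reduced faults, as is typical.

7, 4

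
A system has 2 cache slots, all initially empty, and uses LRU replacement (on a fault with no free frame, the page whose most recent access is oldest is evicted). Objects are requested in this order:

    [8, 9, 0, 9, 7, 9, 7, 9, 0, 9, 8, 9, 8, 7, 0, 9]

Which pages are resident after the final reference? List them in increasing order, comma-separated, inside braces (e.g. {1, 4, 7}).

{0, 9}

8 -> miss, frames (8)
9 -> miss, frames (8 9)
0 -> miss, evict 8, frames (9 0)
9 -> hit
7 -> miss, evict 0, frames (9 7)
9 -> hit
7 -> hit
9 -> hit
0 -> miss, evict 7, frames (9 0)
9 -> hit
8 -> miss, evict 0, frames (9 8)
9 -> hit
8 -> hit
7 -> miss, evict 9, frames (8 7)
0 -> miss, evict 8, frames (7 0)
9 -> miss, evict 7, frames (0 9)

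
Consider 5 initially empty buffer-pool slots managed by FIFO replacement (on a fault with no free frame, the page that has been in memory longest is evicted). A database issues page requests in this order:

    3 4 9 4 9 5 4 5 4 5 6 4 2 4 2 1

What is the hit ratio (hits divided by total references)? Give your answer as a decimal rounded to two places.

3 -> miss, frames [3]
4 -> miss, frames [3, 4]
9 -> miss, frames [3, 4, 9]
4 -> hit
9 -> hit
5 -> miss, frames [3, 4, 9, 5]
4 -> hit
5 -> hit
4 -> hit
5 -> hit
6 -> miss, frames [3, 4, 9, 5, 6]
4 -> hit
2 -> miss, evict 3, frames [4, 9, 5, 6, 2]
4 -> hit
2 -> hit
1 -> miss, evict 4, frames [9, 5, 6, 2, 1]
Hits: 9 of 16 references → 9/16 = 0.5625.

0.56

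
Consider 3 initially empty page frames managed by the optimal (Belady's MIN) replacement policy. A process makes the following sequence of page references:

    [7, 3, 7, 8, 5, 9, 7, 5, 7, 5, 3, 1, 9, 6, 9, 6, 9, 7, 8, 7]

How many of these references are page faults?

7 → miss, frames [7]
3 → miss, frames [7, 3]
7 → hit
8 → miss, frames [7, 3, 8]
5 → miss, evict 8, frames [7, 3, 5]
9 → miss, evict 3, frames [7, 5, 9]
7 → hit
5 → hit
7 → hit
5 → hit
3 → miss, evict 5, frames [7, 9, 3]
1 → miss, evict 3, frames [7, 9, 1]
9 → hit
6 → miss, evict 1, frames [7, 9, 6]
9 → hit
6 → hit
9 → hit
7 → hit
8 → miss, evict 6, frames [7, 9, 8]
7 → hit
Page faults: 9.

9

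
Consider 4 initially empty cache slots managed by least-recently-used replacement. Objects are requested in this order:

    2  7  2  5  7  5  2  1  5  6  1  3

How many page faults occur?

6

2: miss, frames (2)
7: miss, frames (2 7)
2: hit
5: miss, frames (7 2 5)
7: hit
5: hit
2: hit
1: miss, frames (7 5 2 1)
5: hit
6: miss, evict 7, frames (2 1 5 6)
1: hit
3: miss, evict 2, frames (5 6 1 3)
Page faults: 6.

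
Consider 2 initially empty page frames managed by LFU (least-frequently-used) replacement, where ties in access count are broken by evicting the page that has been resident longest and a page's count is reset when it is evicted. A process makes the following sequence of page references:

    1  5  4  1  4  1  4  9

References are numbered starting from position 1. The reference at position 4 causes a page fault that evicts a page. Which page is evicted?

5

pos 1: 1: fault, frames (1)
pos 2: 5: fault, frames (1 5)
pos 3: 4: fault, evict 1, frames (5 4)
pos 4: 1: fault, evict 5, frames (4 1)
At position 4, page 5 is evicted.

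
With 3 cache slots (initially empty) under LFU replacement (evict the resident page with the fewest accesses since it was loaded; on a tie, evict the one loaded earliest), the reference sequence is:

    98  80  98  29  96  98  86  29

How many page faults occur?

98 → fault, frames (98)
80 → fault, frames (98 80)
98 → hit
29 → fault, frames (98 80 29)
96 → fault, evict 80, frames (98 29 96)
98 → hit
86 → fault, evict 29, frames (98 96 86)
29 → fault, evict 96, frames (98 86 29)
Page faults: 6.

6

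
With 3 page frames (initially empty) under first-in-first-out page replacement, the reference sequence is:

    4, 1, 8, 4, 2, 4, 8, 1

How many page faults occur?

6

4 → fault, frames {4}
1 → fault, frames {4,1}
8 → fault, frames {4,1,8}
4 → hit
2 → fault, evict 4, frames {1,8,2}
4 → fault, evict 1, frames {8,2,4}
8 → hit
1 → fault, evict 8, frames {2,4,1}
Page faults: 6.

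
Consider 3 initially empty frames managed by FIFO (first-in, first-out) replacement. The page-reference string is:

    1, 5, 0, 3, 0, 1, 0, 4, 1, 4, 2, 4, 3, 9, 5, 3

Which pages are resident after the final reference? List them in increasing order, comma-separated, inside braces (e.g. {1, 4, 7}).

{3, 5, 9}

1 -> miss, frames (1)
5 -> miss, frames (1 5)
0 -> miss, frames (1 5 0)
3 -> miss, evict 1, frames (5 0 3)
0 -> hit
1 -> miss, evict 5, frames (0 3 1)
0 -> hit
4 -> miss, evict 0, frames (3 1 4)
1 -> hit
4 -> hit
2 -> miss, evict 3, frames (1 4 2)
4 -> hit
3 -> miss, evict 1, frames (4 2 3)
9 -> miss, evict 4, frames (2 3 9)
5 -> miss, evict 2, frames (3 9 5)
3 -> hit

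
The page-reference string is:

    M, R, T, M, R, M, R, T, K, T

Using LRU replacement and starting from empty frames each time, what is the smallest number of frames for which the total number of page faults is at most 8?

2

f=1: 10 faults
f=2: 7 faults
f=3: 4 faults
f=4: 4 faults
Smallest f with faults ≤ 8 is 2.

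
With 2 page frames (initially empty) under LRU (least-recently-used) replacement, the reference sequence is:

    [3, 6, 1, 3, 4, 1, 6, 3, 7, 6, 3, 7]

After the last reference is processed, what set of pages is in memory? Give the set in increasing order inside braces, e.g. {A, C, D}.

3 -> miss, frames [3]
6 -> miss, frames [3, 6]
1 -> miss, evict 3, frames [6, 1]
3 -> miss, evict 6, frames [1, 3]
4 -> miss, evict 1, frames [3, 4]
1 -> miss, evict 3, frames [4, 1]
6 -> miss, evict 4, frames [1, 6]
3 -> miss, evict 1, frames [6, 3]
7 -> miss, evict 6, frames [3, 7]
6 -> miss, evict 3, frames [7, 6]
3 -> miss, evict 7, frames [6, 3]
7 -> miss, evict 6, frames [3, 7]

{3, 7}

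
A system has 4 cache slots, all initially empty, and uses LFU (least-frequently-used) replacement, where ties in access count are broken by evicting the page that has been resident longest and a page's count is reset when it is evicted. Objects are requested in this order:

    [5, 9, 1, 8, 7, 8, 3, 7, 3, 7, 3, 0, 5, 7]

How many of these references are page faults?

5 -> miss, frames (5)
9 -> miss, frames (5 9)
1 -> miss, frames (5 9 1)
8 -> miss, frames (5 9 1 8)
7 -> miss, evict 5, frames (9 1 8 7)
8 -> hit
3 -> miss, evict 9, frames (1 8 7 3)
7 -> hit
3 -> hit
7 -> hit
3 -> hit
0 -> miss, evict 1, frames (8 7 3 0)
5 -> miss, evict 0, frames (8 7 3 5)
7 -> hit
Page faults: 8.

8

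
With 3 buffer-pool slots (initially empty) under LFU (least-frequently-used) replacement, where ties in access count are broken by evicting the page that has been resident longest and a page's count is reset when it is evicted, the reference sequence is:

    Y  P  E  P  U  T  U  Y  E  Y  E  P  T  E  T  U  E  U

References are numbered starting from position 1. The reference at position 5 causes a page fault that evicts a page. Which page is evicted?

pos 1: Y -> miss, frames {Y}
pos 2: P -> miss, frames {Y,P}
pos 3: E -> miss, frames {Y,P,E}
pos 4: P -> hit
pos 5: U -> miss, evict Y, frames {P,E,U}
At position 5, page Y is evicted.

Y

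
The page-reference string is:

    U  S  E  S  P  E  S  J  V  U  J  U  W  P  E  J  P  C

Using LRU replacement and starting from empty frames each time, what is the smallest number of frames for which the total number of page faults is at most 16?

2

f=1: 18 faults
f=2: 16 faults
f=3: 12 faults
f=4: 12 faults
f=5: 11 faults
f=6: 10 faults
f=7: 8 faults
f=8: 8 faults
Smallest f with faults ≤ 16 is 2.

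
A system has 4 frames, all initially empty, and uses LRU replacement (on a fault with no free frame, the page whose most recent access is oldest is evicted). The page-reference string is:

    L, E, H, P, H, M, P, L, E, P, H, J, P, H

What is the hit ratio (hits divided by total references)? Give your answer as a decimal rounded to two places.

L → fault, frames {L}
E → fault, frames {L,E}
H → fault, frames {L,E,H}
P → fault, frames {L,E,H,P}
H → hit
M → fault, evict L, frames {E,P,H,M}
P → hit
L → fault, evict E, frames {H,M,P,L}
E → fault, evict H, frames {M,P,L,E}
P → hit
H → fault, evict M, frames {L,E,P,H}
J → fault, evict L, frames {E,P,H,J}
P → hit
H → hit
Hits: 5 of 14 references → 5/14 = 0.3571.

0.36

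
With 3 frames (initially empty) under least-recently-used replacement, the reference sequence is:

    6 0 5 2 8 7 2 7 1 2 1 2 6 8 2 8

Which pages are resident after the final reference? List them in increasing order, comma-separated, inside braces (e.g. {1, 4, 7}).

6: fault, frames (6)
0: fault, frames (6 0)
5: fault, frames (6 0 5)
2: fault, evict 6, frames (0 5 2)
8: fault, evict 0, frames (5 2 8)
7: fault, evict 5, frames (2 8 7)
2: hit
7: hit
1: fault, evict 8, frames (2 7 1)
2: hit
1: hit
2: hit
6: fault, evict 7, frames (1 2 6)
8: fault, evict 1, frames (2 6 8)
2: hit
8: hit

{2, 6, 8}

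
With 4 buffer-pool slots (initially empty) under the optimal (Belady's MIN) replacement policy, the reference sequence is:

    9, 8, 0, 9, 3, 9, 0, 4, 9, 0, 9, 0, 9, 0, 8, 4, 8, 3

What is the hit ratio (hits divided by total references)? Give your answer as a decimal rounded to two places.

0.67

9 -> miss, frames {9}
8 -> miss, frames {9,8}
0 -> miss, frames {9,8,0}
9 -> hit
3 -> miss, frames {9,8,0,3}
9 -> hit
0 -> hit
4 -> miss, evict 3, frames {9,8,0,4}
9 -> hit
0 -> hit
9 -> hit
0 -> hit
9 -> hit
0 -> hit
8 -> hit
4 -> hit
8 -> hit
3 -> miss, evict 4, frames {9,8,0,3}
Hits: 12 of 18 references → 12/18 = 0.6667.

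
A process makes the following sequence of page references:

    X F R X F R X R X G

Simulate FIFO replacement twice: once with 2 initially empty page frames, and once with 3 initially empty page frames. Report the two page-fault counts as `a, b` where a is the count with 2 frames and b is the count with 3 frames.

8, 4

2 frames: F F F F F F F . . F → 8 faults.
3 frames: F F F . . . . . . F → 4 faults.
4 < 8: adding a frame reduced faults, as is typical.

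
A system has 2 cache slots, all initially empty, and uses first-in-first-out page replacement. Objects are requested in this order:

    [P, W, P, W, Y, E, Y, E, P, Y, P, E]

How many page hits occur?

P: fault, frames (P)
W: fault, frames (P W)
P: hit
W: hit
Y: fault, evict P, frames (W Y)
E: fault, evict W, frames (Y E)
Y: hit
E: hit
P: fault, evict Y, frames (E P)
Y: fault, evict E, frames (P Y)
P: hit
E: fault, evict P, frames (Y E)
Hits: 5.

5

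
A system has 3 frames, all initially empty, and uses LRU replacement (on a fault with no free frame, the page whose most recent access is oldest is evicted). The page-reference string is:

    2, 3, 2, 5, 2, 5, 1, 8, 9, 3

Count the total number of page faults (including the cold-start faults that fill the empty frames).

7

2 → miss, frames (2)
3 → miss, frames (2 3)
2 → hit
5 → miss, frames (3 2 5)
2 → hit
5 → hit
1 → miss, evict 3, frames (2 5 1)
8 → miss, evict 2, frames (5 1 8)
9 → miss, evict 5, frames (1 8 9)
3 → miss, evict 1, frames (8 9 3)
Page faults: 7.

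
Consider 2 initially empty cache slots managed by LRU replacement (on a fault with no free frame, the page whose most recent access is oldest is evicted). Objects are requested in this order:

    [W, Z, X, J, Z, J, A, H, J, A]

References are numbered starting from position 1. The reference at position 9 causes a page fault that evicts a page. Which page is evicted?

A

pos 1: W -> miss, frames [W]
pos 2: Z -> miss, frames [W, Z]
pos 3: X -> miss, evict W, frames [Z, X]
pos 4: J -> miss, evict Z, frames [X, J]
pos 5: Z -> miss, evict X, frames [J, Z]
pos 6: J -> hit
pos 7: A -> miss, evict Z, frames [J, A]
pos 8: H -> miss, evict J, frames [A, H]
pos 9: J -> miss, evict A, frames [H, J]
At position 9, page A is evicted.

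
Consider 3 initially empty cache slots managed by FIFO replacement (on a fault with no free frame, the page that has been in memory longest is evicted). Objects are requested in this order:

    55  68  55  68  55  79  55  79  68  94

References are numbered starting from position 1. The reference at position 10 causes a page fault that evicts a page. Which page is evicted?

55

pos 1: 55 → fault, frames [55]
pos 2: 68 → fault, frames [55, 68]
pos 3: 55 → hit
pos 4: 68 → hit
pos 5: 55 → hit
pos 6: 79 → fault, frames [55, 68, 79]
pos 7: 55 → hit
pos 8: 79 → hit
pos 9: 68 → hit
pos 10: 94 → fault, evict 55, frames [68, 79, 94]
At position 10, page 55 is evicted.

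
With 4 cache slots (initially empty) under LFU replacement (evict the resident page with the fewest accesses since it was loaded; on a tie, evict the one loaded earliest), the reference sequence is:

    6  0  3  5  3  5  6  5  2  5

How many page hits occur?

5

6 -> fault, frames [6]
0 -> fault, frames [6, 0]
3 -> fault, frames [6, 0, 3]
5 -> fault, frames [6, 0, 3, 5]
3 -> hit
5 -> hit
6 -> hit
5 -> hit
2 -> fault, evict 0, frames [6, 3, 5, 2]
5 -> hit
Hits: 5.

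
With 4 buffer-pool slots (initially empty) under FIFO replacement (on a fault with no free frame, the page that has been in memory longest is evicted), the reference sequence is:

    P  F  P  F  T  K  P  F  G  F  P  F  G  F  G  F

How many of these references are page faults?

7

P -> fault, frames {P}
F -> fault, frames {P,F}
P -> hit
F -> hit
T -> fault, frames {P,F,T}
K -> fault, frames {P,F,T,K}
P -> hit
F -> hit
G -> fault, evict P, frames {F,T,K,G}
F -> hit
P -> fault, evict F, frames {T,K,G,P}
F -> fault, evict T, frames {K,G,P,F}
G -> hit
F -> hit
G -> hit
F -> hit
Page faults: 7.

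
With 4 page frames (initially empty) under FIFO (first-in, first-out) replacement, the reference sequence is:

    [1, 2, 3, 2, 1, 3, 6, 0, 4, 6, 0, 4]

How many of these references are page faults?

1 → fault, frames [1]
2 → fault, frames [1, 2]
3 → fault, frames [1, 2, 3]
2 → hit
1 → hit
3 → hit
6 → fault, frames [1, 2, 3, 6]
0 → fault, evict 1, frames [2, 3, 6, 0]
4 → fault, evict 2, frames [3, 6, 0, 4]
6 → hit
0 → hit
4 → hit
Page faults: 6.

6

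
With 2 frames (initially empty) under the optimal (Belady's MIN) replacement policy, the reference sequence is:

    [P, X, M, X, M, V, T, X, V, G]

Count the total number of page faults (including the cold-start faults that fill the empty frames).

P -> miss, frames (P)
X -> miss, frames (P X)
M -> miss, evict P, frames (X M)
X -> hit
M -> hit
V -> miss, evict M, frames (X V)
T -> miss, evict V, frames (X T)
X -> hit
V -> miss, evict T, frames (X V)
G -> miss, evict V, frames (X G)
Page faults: 7.

7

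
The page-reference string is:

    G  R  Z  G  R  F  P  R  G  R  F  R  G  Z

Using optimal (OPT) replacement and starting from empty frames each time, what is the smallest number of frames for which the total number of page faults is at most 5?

f=1: 14 faults
f=2: 10 faults
f=3: 7 faults
f=4: 6 faults
f=5: 5 faults
Smallest f with faults ≤ 5 is 5.

5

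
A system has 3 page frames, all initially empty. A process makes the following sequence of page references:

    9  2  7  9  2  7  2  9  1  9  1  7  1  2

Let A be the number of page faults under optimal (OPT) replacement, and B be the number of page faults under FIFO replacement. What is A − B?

-1

Under OPT: F F F . . . . . F . . . . F → 5 faults.
Under FIFO: F F F . . . . . F F . . . F → 6 faults.
A − B = 5 − 6 = -1.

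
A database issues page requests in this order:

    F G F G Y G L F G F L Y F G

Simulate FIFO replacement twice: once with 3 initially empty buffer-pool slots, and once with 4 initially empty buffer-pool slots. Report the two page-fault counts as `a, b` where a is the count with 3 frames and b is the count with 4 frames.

3 frames: F F . . F . F F F . . F . . → 7 faults.
4 frames: F F . . F . F . . . . . . . → 4 faults.
4 < 7: adding a frame reduced faults, as is typical.

7, 4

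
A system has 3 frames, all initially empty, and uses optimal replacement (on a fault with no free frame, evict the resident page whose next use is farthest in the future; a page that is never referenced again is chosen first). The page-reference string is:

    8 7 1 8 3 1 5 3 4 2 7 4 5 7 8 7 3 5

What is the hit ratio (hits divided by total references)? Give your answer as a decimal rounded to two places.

8 → fault, frames (8)
7 → fault, frames (8 7)
1 → fault, frames (8 7 1)
8 → hit
3 → fault, evict 8, frames (7 1 3)
1 → hit
5 → fault, evict 1, frames (7 3 5)
3 → hit
4 → fault, evict 3, frames (7 5 4)
2 → fault, evict 5, frames (7 4 2)
7 → hit
4 → hit
5 → fault, evict 2, frames (7 4 5)
7 → hit
8 → fault, evict 4, frames (7 5 8)
7 → hit
3 → fault, evict 8, frames (7 5 3)
5 → hit
Hits: 8 of 18 references → 8/18 = 0.4444.

0.44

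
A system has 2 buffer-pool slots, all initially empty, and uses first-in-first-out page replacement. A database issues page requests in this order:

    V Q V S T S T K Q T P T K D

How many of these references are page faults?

V -> miss, frames (V)
Q -> miss, frames (V Q)
V -> hit
S -> miss, evict V, frames (Q S)
T -> miss, evict Q, frames (S T)
S -> hit
T -> hit
K -> miss, evict S, frames (T K)
Q -> miss, evict T, frames (K Q)
T -> miss, evict K, frames (Q T)
P -> miss, evict Q, frames (T P)
T -> hit
K -> miss, evict T, frames (P K)
D -> miss, evict P, frames (K D)
Page faults: 10.

10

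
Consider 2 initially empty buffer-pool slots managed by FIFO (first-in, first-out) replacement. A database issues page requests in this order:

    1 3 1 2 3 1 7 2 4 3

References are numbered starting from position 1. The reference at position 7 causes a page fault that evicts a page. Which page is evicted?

2

pos 1: 1 -> miss, frames {1}
pos 2: 3 -> miss, frames {1,3}
pos 3: 1 -> hit
pos 4: 2 -> miss, evict 1, frames {3,2}
pos 5: 3 -> hit
pos 6: 1 -> miss, evict 3, frames {2,1}
pos 7: 7 -> miss, evict 2, frames {1,7}
At position 7, page 2 is evicted.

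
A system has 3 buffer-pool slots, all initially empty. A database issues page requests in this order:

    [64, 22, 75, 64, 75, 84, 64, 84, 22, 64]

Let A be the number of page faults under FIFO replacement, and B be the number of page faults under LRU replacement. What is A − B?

1

Under FIFO: F F F . . F F . F . → 6 faults.
Under LRU: F F F . . F . . F . → 5 faults.
A − B = 6 − 5 = 1.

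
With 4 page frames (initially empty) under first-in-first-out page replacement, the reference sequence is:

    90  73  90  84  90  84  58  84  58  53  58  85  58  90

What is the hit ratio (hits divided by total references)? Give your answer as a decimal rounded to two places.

90: fault, frames {90}
73: fault, frames {90,73}
90: hit
84: fault, frames {90,73,84}
90: hit
84: hit
58: fault, frames {90,73,84,58}
84: hit
58: hit
53: fault, evict 90, frames {73,84,58,53}
58: hit
85: fault, evict 73, frames {84,58,53,85}
58: hit
90: fault, evict 84, frames {58,53,85,90}
Hits: 7 of 14 references → 7/14 = 0.5000.

0.50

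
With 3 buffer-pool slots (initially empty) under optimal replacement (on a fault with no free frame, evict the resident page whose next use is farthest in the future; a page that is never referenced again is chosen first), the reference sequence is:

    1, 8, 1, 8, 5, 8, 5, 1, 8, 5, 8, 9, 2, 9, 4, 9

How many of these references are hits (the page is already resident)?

1 → fault, frames {1}
8 → fault, frames {1,8}
1 → hit
8 → hit
5 → fault, frames {1,8,5}
8 → hit
5 → hit
1 → hit
8 → hit
5 → hit
8 → hit
9 → fault, evict 5, frames {1,8,9}
2 → fault, evict 8, frames {1,9,2}
9 → hit
4 → fault, evict 2, frames {1,9,4}
9 → hit
Hits: 10.

10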